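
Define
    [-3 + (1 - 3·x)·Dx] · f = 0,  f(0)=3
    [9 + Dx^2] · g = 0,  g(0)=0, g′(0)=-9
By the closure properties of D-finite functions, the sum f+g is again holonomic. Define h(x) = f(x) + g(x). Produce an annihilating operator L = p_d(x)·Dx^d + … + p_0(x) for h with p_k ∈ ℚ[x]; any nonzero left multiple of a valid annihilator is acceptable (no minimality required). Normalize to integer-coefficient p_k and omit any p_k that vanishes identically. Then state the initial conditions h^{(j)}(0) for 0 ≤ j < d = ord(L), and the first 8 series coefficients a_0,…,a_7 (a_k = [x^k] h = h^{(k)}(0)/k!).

L = (63 - 54·x + 81·x^2) + (-9 + 45·x - 81·x^2 + 81·x^3)·Dx + (7 - 6·x + 9·x^2)·Dx^2 + (-1 + 5·x - 9·x^2 + 9·x^3)·Dx^3  (order 3).
h: a_k = 3, 0, 27, 189/2, 243, 28917/40, 2187, 3674889/560, …
ICs: h(0) = 3, h′(0) = 0, h′′(0) = 54.

f: a_k = 3, 9, 27, 81, 243, 729, 2187, 6561, …
g: a_k = 0, -9, 0, 27/2, 0, -243/40, 0, 729/560, …
Sum ⇒ L₀ = lclm(L_f,L_g) in ℚ(x)⟨Dx⟩.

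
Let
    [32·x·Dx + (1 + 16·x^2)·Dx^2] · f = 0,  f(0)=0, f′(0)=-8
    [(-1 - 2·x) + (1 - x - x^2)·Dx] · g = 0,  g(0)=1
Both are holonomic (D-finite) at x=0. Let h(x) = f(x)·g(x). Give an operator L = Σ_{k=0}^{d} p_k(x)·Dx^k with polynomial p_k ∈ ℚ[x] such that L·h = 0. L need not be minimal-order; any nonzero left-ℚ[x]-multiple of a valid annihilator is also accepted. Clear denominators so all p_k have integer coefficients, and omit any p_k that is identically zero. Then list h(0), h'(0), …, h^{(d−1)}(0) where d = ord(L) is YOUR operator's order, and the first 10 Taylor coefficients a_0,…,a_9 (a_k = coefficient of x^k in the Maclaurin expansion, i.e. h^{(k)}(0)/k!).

f: a_k = 0, -8, 0, 128/3, 0, -2048/5, 0, 32768/7, 0, -524288/9, …
g: a_k = 1, 1, 2, 3, 5, 8, 13, 21, 34, 55, …
f·g: L₀ = L_f ⊗_s L_g, ord ≤ 2·1.
L = (2 + 32·x + 96·x^2) + (2 - 28·x + 64·x^2 + 96·x^3)·Dx + (-1 + x - 15·x^2 + 16·x^3 + 16·x^4)·Dx^2  (order 2).
h: a_k = 0, -8, -8, 80/3, 56/3, -5464/15, -1728/5, 416984/105, 380696/105, -3191408/63, …
ICs: h(0) = 0, h′(0) = -8.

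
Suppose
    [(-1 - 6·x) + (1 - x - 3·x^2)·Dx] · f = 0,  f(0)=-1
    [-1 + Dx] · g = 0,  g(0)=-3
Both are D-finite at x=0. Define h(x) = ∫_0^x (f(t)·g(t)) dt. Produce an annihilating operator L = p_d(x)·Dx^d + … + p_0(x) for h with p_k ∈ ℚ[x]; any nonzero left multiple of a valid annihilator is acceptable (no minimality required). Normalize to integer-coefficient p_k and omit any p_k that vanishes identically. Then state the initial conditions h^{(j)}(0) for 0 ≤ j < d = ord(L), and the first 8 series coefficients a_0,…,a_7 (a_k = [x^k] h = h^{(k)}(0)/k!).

L = (2 + 5·x - 3·x^2)·Dx + (-1 + x + 3·x^2)·Dx^2  (order 2).
h: a_k = 0, 3, 3, 11/2, 35/4, 677/40, 3793/120, 106447/1680, …
ICs: h(0) = 0, h′(0) = 3.

f: a_k = -1, -1, -4, -7, -19, -40, -97, -217, …
g: a_k = -3, -3, -3/2, -1/2, -1/8, -1/40, -1/240, -1/1680, …
L₀ := L_f ⊗_s L_g (sym. prod.), ord ≤ 1.
∫: right-multiply L₀ by Dx.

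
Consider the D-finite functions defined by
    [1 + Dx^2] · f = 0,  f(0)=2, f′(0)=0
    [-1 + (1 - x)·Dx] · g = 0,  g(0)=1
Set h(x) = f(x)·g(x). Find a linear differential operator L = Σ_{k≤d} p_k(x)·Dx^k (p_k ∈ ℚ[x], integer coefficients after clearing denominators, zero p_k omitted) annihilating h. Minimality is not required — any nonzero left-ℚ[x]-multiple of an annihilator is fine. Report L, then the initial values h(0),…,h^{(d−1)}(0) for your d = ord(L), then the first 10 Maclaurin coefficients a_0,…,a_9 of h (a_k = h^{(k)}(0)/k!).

f: a_k = 2, 0, -1, 0, 1/12, 0, -1/360, 0, 1/20160, 0, …
g: a_k = 1, 1, 1, 1, 1, 1, 1, 1, 1, 1, …
Sym-product of L_f,L_g gives L₀ (≤ ord 2).
L = (-1 + x) + 2·Dx + (-1 + x)·Dx^2  (order 2).
h: a_k = 2, 2, 1, 1, 13/12, 13/12, 389/360, 389/360, 4357/4032, 4357/4032, …
ICs: h(0) = 2, h′(0) = 2.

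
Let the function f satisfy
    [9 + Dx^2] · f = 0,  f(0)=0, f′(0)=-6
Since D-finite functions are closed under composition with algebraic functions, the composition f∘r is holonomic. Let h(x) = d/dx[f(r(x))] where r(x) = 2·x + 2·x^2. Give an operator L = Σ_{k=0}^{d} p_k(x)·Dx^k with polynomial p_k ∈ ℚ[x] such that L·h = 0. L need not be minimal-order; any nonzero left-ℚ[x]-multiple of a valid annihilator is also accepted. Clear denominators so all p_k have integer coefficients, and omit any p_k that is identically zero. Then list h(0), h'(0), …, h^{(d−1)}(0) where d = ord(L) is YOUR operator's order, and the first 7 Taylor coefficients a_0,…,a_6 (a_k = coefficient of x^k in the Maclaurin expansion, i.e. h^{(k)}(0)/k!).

L = (48 + 288·x + 864·x^2 + 1152·x^3 + 576·x^4) + (-6 - 12·x)·Dx + (1 + 4·x + 4·x^2)·Dx^2  (order 2).
h: a_k = -12, -24, 216, 864, 432, -3456, -41472/5, …
ICs: h(0) = -12, h′(0) = -24.

f: a_k = 0, -6, 0, 9, 0, -81/20, 0, …
f∘r: x↦r, Dx↦Dx/r' in L_f ⇒ L₀.
Differentiate: ansatz ord ≤ ord L₀ ⇒ L.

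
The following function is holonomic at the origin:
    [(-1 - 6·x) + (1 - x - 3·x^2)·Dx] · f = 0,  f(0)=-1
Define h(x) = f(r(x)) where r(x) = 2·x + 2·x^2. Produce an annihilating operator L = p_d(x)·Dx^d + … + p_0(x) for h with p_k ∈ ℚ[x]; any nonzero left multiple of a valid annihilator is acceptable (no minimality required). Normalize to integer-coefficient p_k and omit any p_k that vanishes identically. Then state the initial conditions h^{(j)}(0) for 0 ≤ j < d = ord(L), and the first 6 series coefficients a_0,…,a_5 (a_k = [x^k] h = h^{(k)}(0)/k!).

f: a_k = -1, -1, -4, -7, -19, -40, …
f∘r: x↦r, Dx↦Dx/r' in L_f ⇒ L₀.
L = (2 + 28·x + 72·x^2 + 48·x^3) + (-1 + 2·x + 14·x^2 + 24·x^3 + 12·x^4)·Dx  (order 1).
h: a_k = -1, -2, -18, -88, -488, -2664, …
ICs: h(0) = -1.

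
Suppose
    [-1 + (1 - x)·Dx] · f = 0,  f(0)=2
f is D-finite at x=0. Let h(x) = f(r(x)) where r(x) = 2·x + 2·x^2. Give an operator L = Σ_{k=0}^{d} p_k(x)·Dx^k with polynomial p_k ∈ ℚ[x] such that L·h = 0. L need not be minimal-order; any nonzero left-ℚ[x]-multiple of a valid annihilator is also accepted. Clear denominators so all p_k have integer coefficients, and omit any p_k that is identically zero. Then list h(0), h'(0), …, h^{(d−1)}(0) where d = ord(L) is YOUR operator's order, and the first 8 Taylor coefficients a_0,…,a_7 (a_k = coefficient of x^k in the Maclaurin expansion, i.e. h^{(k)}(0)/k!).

f: a_k = 2, 2, 2, 2, 2, 2, 2, 2, …
Substitute x→r, Dx→(1/r')Dx; clear ⇒ L₀.
L = (2 + 4·x) + (-1 + 2·x + 2·x^2)·Dx  (order 1).
h: a_k = 2, 4, 12, 32, 88, 240, 656, 1792, …
ICs: h(0) = 2.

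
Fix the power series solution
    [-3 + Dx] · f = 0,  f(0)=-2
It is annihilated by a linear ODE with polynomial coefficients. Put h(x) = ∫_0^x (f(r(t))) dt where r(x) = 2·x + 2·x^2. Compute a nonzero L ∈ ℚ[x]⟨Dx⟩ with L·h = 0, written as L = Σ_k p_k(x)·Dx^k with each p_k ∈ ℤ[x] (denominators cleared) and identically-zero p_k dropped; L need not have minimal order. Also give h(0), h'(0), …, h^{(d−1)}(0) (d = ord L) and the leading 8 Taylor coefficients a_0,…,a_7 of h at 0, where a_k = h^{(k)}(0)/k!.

f: a_k = -2, -6, -9, -9, -27/4, -81/20, -81/40, -243/280, …
Change of var in L_f (x↦r) gives L₀.
h=∫₀ˣh₀: take L = L₀·Dx.
L = (-6 - 12·x)·Dx + Dx^2  (order 2).
h: a_k = 0, -2, -6, -16, -36, -72, -648/5, -7488/35, …
ICs: h(0) = 0, h′(0) = -2.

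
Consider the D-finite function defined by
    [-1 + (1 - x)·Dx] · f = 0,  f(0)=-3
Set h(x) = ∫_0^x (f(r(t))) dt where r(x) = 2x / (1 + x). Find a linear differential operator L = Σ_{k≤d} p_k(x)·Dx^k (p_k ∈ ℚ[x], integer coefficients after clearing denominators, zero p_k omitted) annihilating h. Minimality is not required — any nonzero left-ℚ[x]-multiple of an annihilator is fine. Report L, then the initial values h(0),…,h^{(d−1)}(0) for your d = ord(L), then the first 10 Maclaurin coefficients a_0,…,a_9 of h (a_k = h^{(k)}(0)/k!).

L = 2·Dx + (-1 + x^2)·Dx^2  (order 2).
h: a_k = 0, -3, -3, -2, -3/2, -6/5, -1, -6/7, -3/4, -2/3, …
ICs: h(0) = 0, h′(0) = -3.

f: a_k = -3, -3, -3, -3, -3, -3, -3, -3, -3, -3, …
h₀=f(r): pull back L_f along r ⇒ L₀.
h=∫₀ˣh₀: take L = L₀·Dx.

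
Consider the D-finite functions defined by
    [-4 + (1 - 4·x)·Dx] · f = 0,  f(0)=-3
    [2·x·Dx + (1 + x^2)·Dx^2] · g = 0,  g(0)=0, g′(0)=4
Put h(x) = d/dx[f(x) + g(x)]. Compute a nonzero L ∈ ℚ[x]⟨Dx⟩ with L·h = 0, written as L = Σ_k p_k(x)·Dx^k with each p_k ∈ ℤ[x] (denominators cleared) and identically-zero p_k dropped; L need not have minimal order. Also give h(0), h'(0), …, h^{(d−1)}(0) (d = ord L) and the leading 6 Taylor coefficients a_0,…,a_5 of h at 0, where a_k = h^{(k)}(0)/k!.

L = (-8 + 128·x + 24·x^2) + (49 - 8·x + 109·x^2 + 24·x^3)·Dx + (-4 + 15·x + 15·x^3 + 4·x^4)·Dx^2  (order 2).
h: a_k = -8, -96, -580, -3072, -15356, -73728, …
ICs: h(0) = -8, h′(0) = -96.

f: a_k = -3, -12, -48, -192, -768, -3072, …
g: a_k = 0, 4, 0, -4/3, 0, 4/5, …
Sum ⇒ L₀ = lclm(L_f,L_g) in ℚ(x)⟨Dx⟩.
Derive L from L₀ (diff closure).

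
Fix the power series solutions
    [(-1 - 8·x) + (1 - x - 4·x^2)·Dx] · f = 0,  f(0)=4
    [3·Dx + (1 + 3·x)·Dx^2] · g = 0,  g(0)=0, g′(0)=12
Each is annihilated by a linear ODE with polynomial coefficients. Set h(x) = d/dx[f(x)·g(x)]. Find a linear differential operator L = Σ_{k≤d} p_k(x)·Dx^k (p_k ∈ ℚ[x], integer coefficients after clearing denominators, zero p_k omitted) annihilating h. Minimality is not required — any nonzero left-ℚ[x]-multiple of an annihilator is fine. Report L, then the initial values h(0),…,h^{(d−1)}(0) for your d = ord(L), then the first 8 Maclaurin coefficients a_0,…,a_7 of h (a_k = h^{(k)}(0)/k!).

L = (444 + 2376·x + 5184·x^2) + (15 + 381·x + 2592·x^2 + 4032·x^3)·Dx + (-11 - 70·x - 19·x^2 + 468·x^3 + 576·x^4)·Dx^2  (order 2).
h: a_k = 48, -48, 936, -432, 9588, -13752/5, 85476, -768528/35, …
ICs: h(0) = 48, h′(0) = -48.

f: a_k = 4, 4, 20, 36, 116, 260, 724, 1764, …
g: a_k = 0, 12, -18, 36, -81, 972/5, -486, 8748/7, …
L₀ := L_f ⊗_s L_g (sym. prod.), ord ≤ 2.
h₀' ⇒ L via d/dx closure of L₀.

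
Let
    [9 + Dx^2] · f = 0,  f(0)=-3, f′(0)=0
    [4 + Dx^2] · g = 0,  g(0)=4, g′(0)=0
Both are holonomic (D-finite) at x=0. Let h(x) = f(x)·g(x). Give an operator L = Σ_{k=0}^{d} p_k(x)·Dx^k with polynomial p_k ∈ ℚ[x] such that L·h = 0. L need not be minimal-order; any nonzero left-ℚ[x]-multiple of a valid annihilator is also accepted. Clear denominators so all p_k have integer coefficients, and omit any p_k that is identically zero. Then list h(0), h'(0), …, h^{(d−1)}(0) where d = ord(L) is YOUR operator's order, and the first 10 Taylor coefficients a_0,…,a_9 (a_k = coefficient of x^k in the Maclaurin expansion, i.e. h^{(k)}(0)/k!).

f: a_k = -3, 0, 27/2, 0, -81/8, 0, 243/80, 0, -2187/4480, 0, …
g: a_k = 4, 0, -8, 0, 8/3, 0, -16/45, 0, 8/315, 0, …
f·g: L₀ = L_f ⊗_s L_g, ord ≤ 2·2.
L = 25 + 26·Dx^2 + Dx^4  (order 4).
h: a_k = -12, 0, 78, 0, -313/2, 0, 7813/60, 0, -195313/3360, 0, …
ICs: h(0) = -12, h′(0) = 0, h′′(0) = 156, h′′′(0) = 0.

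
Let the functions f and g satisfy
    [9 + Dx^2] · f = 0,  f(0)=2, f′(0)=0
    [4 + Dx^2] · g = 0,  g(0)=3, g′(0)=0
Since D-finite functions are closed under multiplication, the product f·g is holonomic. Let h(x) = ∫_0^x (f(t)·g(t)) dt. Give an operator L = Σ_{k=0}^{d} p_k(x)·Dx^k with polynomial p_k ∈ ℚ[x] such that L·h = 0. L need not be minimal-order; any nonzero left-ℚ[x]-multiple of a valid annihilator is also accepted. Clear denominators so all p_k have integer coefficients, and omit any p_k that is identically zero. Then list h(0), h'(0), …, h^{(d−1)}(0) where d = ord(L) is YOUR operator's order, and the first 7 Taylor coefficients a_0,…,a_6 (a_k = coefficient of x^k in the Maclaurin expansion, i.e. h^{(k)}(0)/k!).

f: a_k = 2, 0, -9, 0, 27/4, 0, -81/40, …
g: a_k = 3, 0, -6, 0, 2, 0, -4/15, …
Sym-product of L_f,L_g gives L₀ (≤ ord 4).
h=∫h₀ ⇒ L = L₀·Dx.
L = 25·Dx + 26·Dx^3 + Dx^5  (order 5).
h: a_k = 0, 6, 0, -13, 0, 313/20, 0, …
ICs: h(0) = 0, h′(0) = 6, h′′(0) = 0, h′′′(0) = -78, h′′′′(0) = 0.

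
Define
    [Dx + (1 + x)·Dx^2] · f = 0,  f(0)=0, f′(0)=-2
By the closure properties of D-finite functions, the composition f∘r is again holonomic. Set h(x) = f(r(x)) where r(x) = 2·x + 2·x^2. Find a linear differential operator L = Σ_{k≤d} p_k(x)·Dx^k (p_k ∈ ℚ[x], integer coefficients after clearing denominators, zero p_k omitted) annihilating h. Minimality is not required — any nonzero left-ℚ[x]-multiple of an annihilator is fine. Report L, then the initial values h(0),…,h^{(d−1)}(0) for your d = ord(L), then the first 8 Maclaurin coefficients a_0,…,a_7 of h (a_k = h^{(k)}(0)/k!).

f: a_k = 0, -2, 1, -2/3, 1/2, -2/5, 1/3, -2/7, …
f∘r: x↦r, Dx↦Dx/r' in L_f ⇒ L₀.
L = (4·x + 4·x^2)·Dx + (1 + 4·x + 6·x^2 + 4·x^3)·Dx^2  (order 2).
h: a_k = 0, -4, 0, 8/3, -4, 16/5, 0, -32/7, …
ICs: h(0) = 0, h′(0) = -4.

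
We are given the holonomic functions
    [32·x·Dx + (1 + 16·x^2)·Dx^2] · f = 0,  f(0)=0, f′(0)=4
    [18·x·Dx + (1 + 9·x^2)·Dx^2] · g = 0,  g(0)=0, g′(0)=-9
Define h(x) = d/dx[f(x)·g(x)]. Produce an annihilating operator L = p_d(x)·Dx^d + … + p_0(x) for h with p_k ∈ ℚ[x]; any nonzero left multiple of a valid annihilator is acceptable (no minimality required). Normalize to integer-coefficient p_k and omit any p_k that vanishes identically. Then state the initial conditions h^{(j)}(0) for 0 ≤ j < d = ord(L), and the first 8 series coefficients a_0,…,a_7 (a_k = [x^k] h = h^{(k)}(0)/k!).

f: a_k = 0, 4, 0, -64/3, 0, 1024/5, 0, -16384/7, …
g: a_k = 0, -9, 0, 27, 0, -729/5, 0, 6561/7, …
Sym-product of L_f,L_g gives L₀ (≤ ord 4).
h=h₀': d/dx-closure on L₀ ⇒ L.
L = (-3456·x - 144000·x^3 - 1327104·x^5 + 4147200·x^7 + 71663616·x^9) + (-100 - 11532·x^2 - 259200·x^4 - 1161216·x^6 + 14515200·x^8 + 107495424·x^10)·Dx + (-200·x - 7880·x^3 - 86400·x^5 + 194112·x^7 + 8294400·x^9 + 35831808·x^11)·Dx^2 + (-1 - 50·x^2 - 769·x^4 + 110736·x^8 + 1036800·x^10 + 2985984·x^12)·Dx^3  (order 3).
h: a_k = 0, -72, 0, 1200, 0, -90072/5, 0, 1873440/7, …
ICs: h(0) = 0, h′(0) = -72, h′′(0) = 0.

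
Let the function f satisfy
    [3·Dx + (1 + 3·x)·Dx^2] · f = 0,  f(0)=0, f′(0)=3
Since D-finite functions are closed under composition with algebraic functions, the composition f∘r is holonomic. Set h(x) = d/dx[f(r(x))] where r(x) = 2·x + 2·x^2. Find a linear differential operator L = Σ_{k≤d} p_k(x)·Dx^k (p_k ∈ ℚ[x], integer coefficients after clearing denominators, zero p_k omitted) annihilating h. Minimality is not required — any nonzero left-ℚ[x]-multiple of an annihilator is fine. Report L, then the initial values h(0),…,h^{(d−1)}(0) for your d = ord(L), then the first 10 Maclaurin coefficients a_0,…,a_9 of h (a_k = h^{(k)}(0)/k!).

L = (4 + 12·x + 12·x^2) + (1 + 8·x + 18·x^2 + 12·x^3)·Dx  (order 1).
h: a_k = 6, -24, 108, -504, 2376, -11232, 53136, -251424, 1189728, -5629824, …
ICs: h(0) = 6.

f: a_k = 0, 3, -9/2, 9, -81/4, 243/5, -243/2, 2187/7, -6561/8, 2187, …
f∘r: x↦r, Dx↦Dx/r' in L_f ⇒ L₀.
Differentiate: ansatz ord ≤ ord L₀ ⇒ L.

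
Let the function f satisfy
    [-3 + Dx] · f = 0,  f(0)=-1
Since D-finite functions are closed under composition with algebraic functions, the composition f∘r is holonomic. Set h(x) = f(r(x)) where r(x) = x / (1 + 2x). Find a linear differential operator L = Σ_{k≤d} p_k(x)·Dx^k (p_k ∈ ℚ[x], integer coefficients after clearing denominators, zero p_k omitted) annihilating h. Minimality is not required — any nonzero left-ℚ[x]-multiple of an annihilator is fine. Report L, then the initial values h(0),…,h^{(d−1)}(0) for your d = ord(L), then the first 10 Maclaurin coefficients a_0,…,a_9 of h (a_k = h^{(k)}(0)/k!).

f: a_k = -1, -3, -9/2, -9/2, -27/8, -81/40, -81/80, -243/560, -729/4480, -243/4480, …
h₀=f(r): pull back L_f along r ⇒ L₀.
L = -3 + (1 + 4·x + 4·x^2)·Dx  (order 1).
h: a_k = -1, -3, 3/2, 3/2, -51/8, 519/40, -1581/80, 12441/560, -45417/4480, -163299/4480, …
ICs: h(0) = -1.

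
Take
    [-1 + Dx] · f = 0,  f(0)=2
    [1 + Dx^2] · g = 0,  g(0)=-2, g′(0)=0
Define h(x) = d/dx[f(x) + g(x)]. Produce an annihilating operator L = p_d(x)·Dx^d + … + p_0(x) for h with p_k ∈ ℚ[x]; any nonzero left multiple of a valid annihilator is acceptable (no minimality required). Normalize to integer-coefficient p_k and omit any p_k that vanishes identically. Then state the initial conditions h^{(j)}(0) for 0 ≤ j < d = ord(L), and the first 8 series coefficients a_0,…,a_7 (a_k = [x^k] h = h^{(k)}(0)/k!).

L = 1 - Dx + Dx^2 - Dx^3  (order 3).
h: a_k = 2, 4, 1, 0, 1/12, 1/30, 1/360, 0, …
ICs: h(0) = 2, h′(0) = 4, h′′(0) = 2.

f: a_k = 2, 2, 1, 1/3, 1/12, 1/60, 1/360, 1/2520, …
g: a_k = -2, 0, 1, 0, -1/12, 0, 1/360, 0, …
L₀ := lclm(L_f,L_g); ord L₀ ≤ 1+2.
Differentiate: ansatz ord ≤ ord L₀ ⇒ L.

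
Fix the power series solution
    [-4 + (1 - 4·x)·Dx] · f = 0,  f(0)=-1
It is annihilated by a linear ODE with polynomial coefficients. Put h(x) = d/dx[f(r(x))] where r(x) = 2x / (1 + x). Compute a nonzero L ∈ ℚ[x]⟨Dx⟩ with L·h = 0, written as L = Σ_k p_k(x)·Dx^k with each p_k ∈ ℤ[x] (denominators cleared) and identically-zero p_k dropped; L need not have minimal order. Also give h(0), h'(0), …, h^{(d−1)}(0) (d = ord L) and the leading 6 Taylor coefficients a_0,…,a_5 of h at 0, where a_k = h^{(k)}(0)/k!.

L = 14 + (-1 + 7·x)·Dx  (order 1).
h: a_k = -8, -112, -1176, -10976, -96040, -806736, …
ICs: h(0) = -8.

f: a_k = -1, -4, -16, -64, -256, -1024, …
h₀=f(r): pull back L_f along r ⇒ L₀.
Derive L from L₀ (diff closure).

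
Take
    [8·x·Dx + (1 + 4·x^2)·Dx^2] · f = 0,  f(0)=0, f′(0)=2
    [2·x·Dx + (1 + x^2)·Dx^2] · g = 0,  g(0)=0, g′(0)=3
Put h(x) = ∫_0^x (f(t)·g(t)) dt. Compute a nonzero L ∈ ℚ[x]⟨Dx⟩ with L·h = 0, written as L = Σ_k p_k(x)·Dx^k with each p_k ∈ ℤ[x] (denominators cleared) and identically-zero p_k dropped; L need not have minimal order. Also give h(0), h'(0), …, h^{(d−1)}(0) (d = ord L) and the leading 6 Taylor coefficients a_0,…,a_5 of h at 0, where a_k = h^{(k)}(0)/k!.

f: a_k = 0, 2, 0, -8/3, 0, 32/5, …
g: a_k = 0, 3, 0, -1, 0, 3/5, …
h₀=f·g: eliminate ⇒ L₀, order ≤ 2·2.
h=∫₀ˣh₀: take L = L₀·Dx.
L = (-96·x - 800·x^3 - 1024·x^5 + 640·x^7 + 1536·x^9)·Dx^2 + (-20 - 412·x^2 - 1440·x^4 - 896·x^6 + 2240·x^8 + 2304·x^10)·Dx^3 + (-40·x - 280·x^3 - 480·x^5 + 272·x^7 + 1280·x^9 + 768·x^11)·Dx^4 + (-1 - 10·x^2 - 29·x^4 + 116·x^8 + 160·x^10 + 64·x^12)·Dx^5  (order 5).
h: a_k = 0, 0, 0, 2, 0, -2, …
ICs: h(0) = 0, h′(0) = 0, h′′(0) = 0, h′′′(0) = 12, h′′′′(0) = 0.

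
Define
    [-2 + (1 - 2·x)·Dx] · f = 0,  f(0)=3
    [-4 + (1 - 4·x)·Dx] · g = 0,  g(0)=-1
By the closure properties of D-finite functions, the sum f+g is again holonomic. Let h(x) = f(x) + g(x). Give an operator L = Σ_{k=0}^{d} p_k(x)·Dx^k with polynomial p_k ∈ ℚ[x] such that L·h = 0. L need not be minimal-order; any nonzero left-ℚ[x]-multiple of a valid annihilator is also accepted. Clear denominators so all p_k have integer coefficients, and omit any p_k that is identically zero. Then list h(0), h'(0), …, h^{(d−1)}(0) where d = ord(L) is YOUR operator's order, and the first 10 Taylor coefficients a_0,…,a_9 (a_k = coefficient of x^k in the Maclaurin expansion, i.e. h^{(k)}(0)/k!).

L = -16 + (12 - 32·x)·Dx + (-1 + 6·x - 8·x^2)·Dx^2  (order 2).
h: a_k = 2, 2, -4, -40, -208, -928, -3904, -16000, -64768, -260608, …
ICs: h(0) = 2, h′(0) = 2.

f: a_k = 3, 6, 12, 24, 48, 96, 192, 384, 768, 1536, …
g: a_k = -1, -4, -16, -64, -256, -1024, -4096, -16384, -65536, -262144, …
Sum ⇒ L₀ = lclm(L_f,L_g) in ℚ(x)⟨Dx⟩.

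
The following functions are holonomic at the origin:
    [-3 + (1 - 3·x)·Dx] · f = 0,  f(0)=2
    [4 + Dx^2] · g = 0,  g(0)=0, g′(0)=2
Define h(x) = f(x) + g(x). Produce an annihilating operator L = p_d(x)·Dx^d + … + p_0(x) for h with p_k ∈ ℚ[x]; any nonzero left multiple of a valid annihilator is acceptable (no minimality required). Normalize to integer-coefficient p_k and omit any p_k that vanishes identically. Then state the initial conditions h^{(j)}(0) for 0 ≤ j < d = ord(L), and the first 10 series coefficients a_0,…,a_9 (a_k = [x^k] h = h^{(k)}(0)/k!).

L = (348 - 144·x + 216·x^2) + (-44 + 180·x - 216·x^2 + 216·x^3)·Dx + (87 - 36·x + 54·x^2)·Dx^2 + (-11 + 45·x - 54·x^2 + 54·x^3)·Dx^3  (order 3).
h: a_k = 2, 8, 18, 158/3, 162, 7294/15, 1458, 1377802/315, 13122, 111602614/2835, …
ICs: h(0) = 2, h′(0) = 8, h′′(0) = 36.

f: a_k = 2, 6, 18, 54, 162, 486, 1458, 4374, 13122, 39366, …
g: a_k = 0, 2, 0, -4/3, 0, 4/15, 0, -8/315, 0, 4/2835, …
f+g: L₀ = lclm(L_f,L_g), ord ≤ 1+2.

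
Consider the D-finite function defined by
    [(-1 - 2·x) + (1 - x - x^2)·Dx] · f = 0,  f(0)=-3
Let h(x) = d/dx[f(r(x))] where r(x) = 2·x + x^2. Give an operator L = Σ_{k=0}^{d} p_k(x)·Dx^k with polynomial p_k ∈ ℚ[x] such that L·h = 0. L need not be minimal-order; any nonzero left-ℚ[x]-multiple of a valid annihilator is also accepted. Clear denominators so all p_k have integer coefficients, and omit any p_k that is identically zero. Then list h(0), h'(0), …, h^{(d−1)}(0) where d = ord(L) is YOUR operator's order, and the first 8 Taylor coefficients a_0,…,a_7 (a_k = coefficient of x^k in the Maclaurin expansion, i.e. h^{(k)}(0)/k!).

f: a_k = -3, -3, -6, -9, -15, -24, -39, -63, …
Substitute x→r, Dx→(1/r')Dx; clear ⇒ L₀.
h=h₀': d/dx-closure on L₀ ⇒ L.
L = (9 + 42·x + 105·x^2 + 164·x^3 + 141·x^4 + 60·x^5 + 10·x^6) + (-1 - 3·x + 9·x^2 + 39·x^3 + 55·x^4 + 39·x^5 + 14·x^6 + 2·x^7)·Dx  (order 1).
h: a_k = -6, -54, -288, -1416, -6510, -28710, -123144, -517368, …
ICs: h(0) = -6.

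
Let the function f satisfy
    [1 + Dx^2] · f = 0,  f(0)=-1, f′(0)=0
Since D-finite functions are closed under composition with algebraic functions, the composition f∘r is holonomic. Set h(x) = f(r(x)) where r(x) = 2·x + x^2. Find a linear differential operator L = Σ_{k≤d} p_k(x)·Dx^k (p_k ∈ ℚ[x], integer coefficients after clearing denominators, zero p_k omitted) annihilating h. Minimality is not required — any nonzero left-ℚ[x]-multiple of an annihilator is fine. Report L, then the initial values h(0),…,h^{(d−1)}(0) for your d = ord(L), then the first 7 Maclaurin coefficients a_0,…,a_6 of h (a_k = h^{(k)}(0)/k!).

L = (4 + 12·x + 12·x^2 + 4·x^3) - Dx + (1 + x)·Dx^2  (order 2).
h: a_k = -1, 0, 2, 2, -1/6, -4/3, -41/45, …
ICs: h(0) = -1, h′(0) = 0.

f: a_k = -1, 0, 1/2, 0, -1/24, 0, 1/720, …
h₀=f(r): pull back L_f along r ⇒ L₀.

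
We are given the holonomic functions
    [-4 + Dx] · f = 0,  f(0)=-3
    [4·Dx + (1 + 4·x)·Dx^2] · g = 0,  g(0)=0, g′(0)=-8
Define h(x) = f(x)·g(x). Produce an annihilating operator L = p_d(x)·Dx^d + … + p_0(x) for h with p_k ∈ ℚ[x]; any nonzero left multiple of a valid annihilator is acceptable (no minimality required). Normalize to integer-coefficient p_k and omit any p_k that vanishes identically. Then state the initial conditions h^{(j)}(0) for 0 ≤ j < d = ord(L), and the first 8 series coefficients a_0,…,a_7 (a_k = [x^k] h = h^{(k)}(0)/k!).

f: a_k = -3, -12, -24, -32, -32, -128/5, -256/15, -1024/105, …
g: a_k = 0, -8, 16, -128/3, 128, -2048/5, 4096/3, -32768/7, …
Product ⇒ symmetric product L₀, ord ≤ 2.
L = 64·x + (-4 - 32·x)·Dx + (1 + 4·x)·Dx^2  (order 2).
h: a_k = 0, 24, 48, 128, 0, 2304/5, -3584/3, 94208/21, …
ICs: h(0) = 0, h′(0) = 24.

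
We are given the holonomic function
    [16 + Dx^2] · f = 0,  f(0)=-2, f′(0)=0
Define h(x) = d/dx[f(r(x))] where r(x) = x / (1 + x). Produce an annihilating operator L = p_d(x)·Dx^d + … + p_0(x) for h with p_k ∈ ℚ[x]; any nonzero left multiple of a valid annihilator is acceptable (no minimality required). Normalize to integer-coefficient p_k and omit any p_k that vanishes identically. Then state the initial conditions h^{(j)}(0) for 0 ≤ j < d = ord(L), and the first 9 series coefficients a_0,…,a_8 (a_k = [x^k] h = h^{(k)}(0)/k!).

L = (22 + 12·x + 6·x^2) + (6 + 18·x + 18·x^2 + 6·x^3)·Dx + (1 + 4·x + 6·x^2 + 4·x^3 + x^4)·Dx^2  (order 2).
h: a_k = 0, 32, -96, 320/3, 320/3, -10976/15, 9184/5, -201088/63, 143488/35, …
ICs: h(0) = 0, h′(0) = 32.

f: a_k = -2, 0, 16, 0, -64/3, 0, 512/45, 0, -1024/315, …
Substitute x→r, Dx→(1/r')Dx; clear ⇒ L₀.
h₀' ⇒ L via d/dx closure of L₀.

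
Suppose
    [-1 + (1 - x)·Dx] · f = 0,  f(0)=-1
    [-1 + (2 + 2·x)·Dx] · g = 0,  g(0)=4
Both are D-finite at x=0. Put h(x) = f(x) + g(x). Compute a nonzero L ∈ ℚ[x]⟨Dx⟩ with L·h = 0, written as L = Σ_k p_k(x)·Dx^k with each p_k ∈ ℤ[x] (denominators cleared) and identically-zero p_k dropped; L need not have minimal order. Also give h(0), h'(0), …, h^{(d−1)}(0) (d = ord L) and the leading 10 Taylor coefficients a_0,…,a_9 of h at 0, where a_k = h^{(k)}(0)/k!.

f: a_k = -1, -1, -1, -1, -1, -1, -1, -1, -1, -1, …
g: a_k = 4, 2, -1/2, 1/4, -5/32, 7/64, -21/256, 33/512, -429/8192, 715/16384, …
f+g: L₀ = lclm(L_f,L_g), ord ≤ 1+1.
L = (-5 - 3·x) + (9 + 14·x + 9·x^2)·Dx + (-2 - 6·x + 2·x^2 + 6·x^3)·Dx^2  (order 2).
h: a_k = 3, 1, -3/2, -3/4, -37/32, -57/64, -277/256, -479/512, -8621/8192, -15669/16384, …
ICs: h(0) = 3, h′(0) = 1.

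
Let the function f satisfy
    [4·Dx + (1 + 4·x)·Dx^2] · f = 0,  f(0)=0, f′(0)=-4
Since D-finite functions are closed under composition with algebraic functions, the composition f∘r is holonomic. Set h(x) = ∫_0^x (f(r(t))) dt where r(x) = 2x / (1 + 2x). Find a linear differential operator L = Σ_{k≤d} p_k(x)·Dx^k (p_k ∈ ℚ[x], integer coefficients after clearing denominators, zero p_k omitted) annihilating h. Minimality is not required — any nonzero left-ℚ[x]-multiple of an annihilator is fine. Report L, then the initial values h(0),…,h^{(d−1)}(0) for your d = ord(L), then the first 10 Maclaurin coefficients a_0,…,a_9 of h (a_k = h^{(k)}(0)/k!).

f: a_k = 0, -4, 8, -64/3, 64, -1024/5, 2048/3, -16384/7, 8192, -262144/9, …
f∘r: x↦r, Dx↦Dx/r' in L_f ⇒ L₀.
Integrate: L := L₀·Dx.
L = (12 + 40·x)·Dx^2 + (1 + 12·x + 20·x^2)·Dx^3  (order 3).
h: a_k = 0, 0, -4, 16, -248/3, 2496/5, -49984/15, 23808, -1249984/7, 4166656/3, …
ICs: h(0) = 0, h′(0) = 0, h′′(0) = -8.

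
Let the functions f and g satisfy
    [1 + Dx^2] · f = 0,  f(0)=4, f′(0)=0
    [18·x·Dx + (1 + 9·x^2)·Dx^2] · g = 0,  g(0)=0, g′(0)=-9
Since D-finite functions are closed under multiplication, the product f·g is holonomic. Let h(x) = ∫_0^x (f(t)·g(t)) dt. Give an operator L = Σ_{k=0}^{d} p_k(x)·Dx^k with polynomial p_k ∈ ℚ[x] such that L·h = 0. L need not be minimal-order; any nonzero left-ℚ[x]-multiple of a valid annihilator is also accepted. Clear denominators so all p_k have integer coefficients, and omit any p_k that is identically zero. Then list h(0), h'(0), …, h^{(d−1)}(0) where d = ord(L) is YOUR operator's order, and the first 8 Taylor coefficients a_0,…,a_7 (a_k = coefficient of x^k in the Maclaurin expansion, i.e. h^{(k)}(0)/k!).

f: a_k = 4, 0, -2, 0, 1/6, 0, -1/180, 0, …
g: a_k = 0, -9, 0, 27, 0, -729/5, 0, 6561/7, …
h₀=f·g: eliminate ⇒ L₀, order ≤ 2·2.
h=∫h₀ ⇒ L = L₀·Dx.
L = (370 + 9594·x^2 + 4131·x^4 + 2916·x^6 + 6561·x^8)·Dx + (684·x + 6804·x^3 + 8748·x^5 + 26244·x^7)·Dx^2 + (380 + 9792·x^2 + 5346·x^4 + 5832·x^6 + 13122·x^8)·Dx^3 + (684·x + 6804·x^3 + 8748·x^5 + 26244·x^7)·Dx^4 + (10 + 198·x^2 + 1215·x^4 + 2916·x^6 + 6561·x^8)·Dx^5  (order 5).
h: a_k = 0, 0, -18, 0, 63/2, 0, -2129/20, 0, …
ICs: h(0) = 0, h′(0) = 0, h′′(0) = -36, h′′′(0) = 0, h′′′′(0) = 756.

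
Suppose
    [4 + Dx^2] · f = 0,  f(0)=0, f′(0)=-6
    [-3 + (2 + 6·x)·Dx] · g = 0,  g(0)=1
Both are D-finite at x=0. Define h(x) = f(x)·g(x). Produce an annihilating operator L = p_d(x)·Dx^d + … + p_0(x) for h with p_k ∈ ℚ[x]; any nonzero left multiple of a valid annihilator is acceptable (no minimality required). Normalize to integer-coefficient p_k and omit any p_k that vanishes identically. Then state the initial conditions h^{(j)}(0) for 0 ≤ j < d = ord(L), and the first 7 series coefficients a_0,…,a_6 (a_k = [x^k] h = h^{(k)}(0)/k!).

L = (43 + 96·x + 144·x^2) + (-12 - 36·x)·Dx + (4 + 24·x + 36·x^2)·Dx^2  (order 2).
h: a_k = 0, -6, -9, 43/4, -33/8, 4379/320, -21963/640, …
ICs: h(0) = 0, h′(0) = -6.

f: a_k = 0, -6, 0, 4, 0, -4/5, 0, …
g: a_k = 1, 3/2, -9/8, 27/16, -405/128, 1701/256, -15309/1024, …
Sym-product of L_f,L_g gives L₀ (≤ ord 2).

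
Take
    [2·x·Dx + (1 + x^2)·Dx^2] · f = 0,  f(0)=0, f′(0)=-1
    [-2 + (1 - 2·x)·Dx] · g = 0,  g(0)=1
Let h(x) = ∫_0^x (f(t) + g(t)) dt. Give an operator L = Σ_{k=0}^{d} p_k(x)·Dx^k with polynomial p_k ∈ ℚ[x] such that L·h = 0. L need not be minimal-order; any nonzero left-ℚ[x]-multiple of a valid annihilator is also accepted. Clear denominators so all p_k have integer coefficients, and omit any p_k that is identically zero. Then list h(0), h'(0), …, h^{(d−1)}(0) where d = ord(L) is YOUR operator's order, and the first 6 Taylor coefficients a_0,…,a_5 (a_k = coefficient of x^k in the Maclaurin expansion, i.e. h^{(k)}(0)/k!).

L = (4 - 32·x - 12·x^2)·Dx^2 + (-13 + 4·x - 25·x^2 - 12·x^3)·Dx^3 + (2 - 3·x - 3·x^3 - 2·x^4)·Dx^4  (order 4).
h: a_k = 0, 1, 1/2, 4/3, 25/12, 16/5, …
ICs: h(0) = 0, h′(0) = 1, h′′(0) = 1, h′′′(0) = 8.

f: a_k = 0, -1, 0, 1/3, 0, -1/5, …
g: a_k = 1, 2, 4, 8, 16, 32, …
Sum ⇒ L₀ = lclm(L_f,L_g) in ℚ(x)⟨Dx⟩.
h=∫h₀ ⇒ L = L₀·Dx.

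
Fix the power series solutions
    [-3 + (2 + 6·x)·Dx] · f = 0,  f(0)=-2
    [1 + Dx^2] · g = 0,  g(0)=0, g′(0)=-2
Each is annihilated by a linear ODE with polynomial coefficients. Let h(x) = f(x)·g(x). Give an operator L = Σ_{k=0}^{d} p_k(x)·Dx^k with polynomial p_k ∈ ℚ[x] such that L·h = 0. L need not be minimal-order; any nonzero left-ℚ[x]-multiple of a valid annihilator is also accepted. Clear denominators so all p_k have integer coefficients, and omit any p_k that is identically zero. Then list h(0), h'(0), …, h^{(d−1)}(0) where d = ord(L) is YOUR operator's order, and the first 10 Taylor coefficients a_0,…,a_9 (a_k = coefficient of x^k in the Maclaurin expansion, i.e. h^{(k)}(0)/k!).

f: a_k = -2, -3, 9/4, -27/8, 405/64, -1701/128, 15309/512, -72171/1024, 2814669/16384, -14073345/32768, …
g: a_k = 0, -2, 0, 1/3, 0, -1/60, 0, 1/2520, 0, -1/181440, …
h₀=f·g: eliminate ⇒ L₀, order ≤ 1·2.
L = (31 + 24·x + 36·x^2) + (-12 - 36·x)·Dx + (4 + 24·x + 36·x^2)·Dx^2  (order 2).
h: a_k = 0, 4, 6, -31/6, 23/4, -5699/480, 8161/320, -4655323/80640, 1468555/10752, -7750542983/23224320, …
ICs: h(0) = 0, h′(0) = 4.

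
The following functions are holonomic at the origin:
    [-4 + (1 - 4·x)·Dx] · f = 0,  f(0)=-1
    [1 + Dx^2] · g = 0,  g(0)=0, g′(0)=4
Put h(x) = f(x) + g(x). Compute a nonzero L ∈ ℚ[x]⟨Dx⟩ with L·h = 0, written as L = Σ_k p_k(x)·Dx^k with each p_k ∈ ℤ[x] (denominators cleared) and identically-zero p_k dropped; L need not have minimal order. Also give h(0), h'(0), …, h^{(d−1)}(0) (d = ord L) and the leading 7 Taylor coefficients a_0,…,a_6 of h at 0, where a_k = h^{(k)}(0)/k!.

L = (388 - 32·x + 64·x^2) + (-33 + 140·x - 48·x^2 + 64·x^3)·Dx + (388 - 32·x + 64·x^2)·Dx^2 + (-33 + 140·x - 48·x^2 + 64·x^3)·Dx^3  (order 3).
h: a_k = -1, 0, -16, -194/3, -256, -30719/30, -4096, …
ICs: h(0) = -1, h′(0) = 0, h′′(0) = -32.

f: a_k = -1, -4, -16, -64, -256, -1024, -4096, …
g: a_k = 0, 4, 0, -2/3, 0, 1/30, 0, …
Weyl lclm of L_f,L_g ⇒ L₀ (ord ≤ 3).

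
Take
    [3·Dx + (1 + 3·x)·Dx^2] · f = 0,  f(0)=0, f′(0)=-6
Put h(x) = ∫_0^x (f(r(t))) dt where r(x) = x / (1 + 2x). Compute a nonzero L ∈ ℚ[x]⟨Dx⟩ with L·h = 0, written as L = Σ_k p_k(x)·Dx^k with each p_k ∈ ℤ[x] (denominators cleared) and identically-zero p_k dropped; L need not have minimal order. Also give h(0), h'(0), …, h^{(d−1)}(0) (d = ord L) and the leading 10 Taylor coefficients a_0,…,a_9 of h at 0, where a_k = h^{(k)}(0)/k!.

f: a_k = 0, -6, 9, -18, 81/2, -486/5, 243, -4374/7, 6561/4, -4374, …
f∘r: x↦r, Dx↦Dx/r' in L_f ⇒ L₀.
∫: right-multiply L₀ by Dx.
L = (7 + 20·x)·Dx^2 + (1 + 7·x + 10·x^2)·Dx^3  (order 3).
h: a_k = 0, 0, -3, 7, -39/2, 609/10, -1031/5, 741, -77997/28, 130123/12, …
ICs: h(0) = 0, h′(0) = 0, h′′(0) = -6.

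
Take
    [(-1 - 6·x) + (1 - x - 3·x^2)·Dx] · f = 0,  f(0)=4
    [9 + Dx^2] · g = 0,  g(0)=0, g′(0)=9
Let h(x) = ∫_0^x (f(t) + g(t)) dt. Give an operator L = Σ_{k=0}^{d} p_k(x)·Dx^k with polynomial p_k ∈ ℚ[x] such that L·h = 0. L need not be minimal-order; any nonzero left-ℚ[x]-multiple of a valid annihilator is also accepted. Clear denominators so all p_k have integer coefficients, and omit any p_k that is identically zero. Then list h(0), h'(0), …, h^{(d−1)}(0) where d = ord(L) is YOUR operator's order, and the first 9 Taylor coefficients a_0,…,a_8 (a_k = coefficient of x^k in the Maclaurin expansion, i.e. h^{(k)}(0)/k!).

f: a_k = 4, 4, 16, 28, 76, 160, 388, 868, 2032, …
g: a_k = 0, 9, 0, -27/2, 0, 243/40, 0, -729/560, 0, …
Sum ⇒ L₀ = lclm(L_f,L_g) in ℚ(x)⟨Dx⟩.
h=∫h₀ ⇒ L = L₀·Dx.
L = (459 + 2916·x + 1539·x^2 + 3888·x^3 + 3645·x^4 + 4374·x^5)·Dx + (-153 + 153·x + 378·x^2 - 405·x^3 + 2187·x^5 + 2187·x^6)·Dx^2 + (51 + 324·x + 171·x^2 + 432·x^3 + 405·x^4 + 486·x^5)·Dx^3 + (-17 + 17·x + 42·x^2 - 45·x^3 + 243·x^5 + 243·x^6)·Dx^4  (order 4).
h: a_k = 0, 4, 13/2, 16/3, 29/8, 76/5, 6643/240, 388/7, 485351/4480, …
ICs: h(0) = 0, h′(0) = 4, h′′(0) = 13, h′′′(0) = 32.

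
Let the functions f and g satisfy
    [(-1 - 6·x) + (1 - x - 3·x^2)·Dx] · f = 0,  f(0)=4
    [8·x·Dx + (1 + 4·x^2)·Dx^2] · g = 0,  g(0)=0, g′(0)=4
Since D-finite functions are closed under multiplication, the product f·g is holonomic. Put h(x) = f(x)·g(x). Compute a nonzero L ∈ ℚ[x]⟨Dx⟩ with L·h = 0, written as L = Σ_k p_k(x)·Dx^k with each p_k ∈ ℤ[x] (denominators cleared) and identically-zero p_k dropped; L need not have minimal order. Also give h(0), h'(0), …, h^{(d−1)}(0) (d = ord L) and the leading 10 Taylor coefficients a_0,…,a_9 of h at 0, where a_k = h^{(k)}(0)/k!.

L = (6 + 8·x + 72·x^2) + (2 + 4·x + 16·x^2 + 72·x^3)·Dx + (-1 + x - x^2 + 4·x^3 + 12·x^4)·Dx^2  (order 2).
h: a_k = 0, 16, 16, 128/3, 272/3, 4048/15, 8128/15, 126544/105, 297232/105, 2173952/315, …
ICs: h(0) = 0, h′(0) = 16.

f: a_k = 4, 4, 16, 28, 76, 160, 388, 868, 2032, 4636, …
g: a_k = 0, 4, 0, -16/3, 0, 64/5, 0, -256/7, 0, 1024/9, …
L₀ := L_f ⊗_s L_g (sym. prod.), ord ≤ 2.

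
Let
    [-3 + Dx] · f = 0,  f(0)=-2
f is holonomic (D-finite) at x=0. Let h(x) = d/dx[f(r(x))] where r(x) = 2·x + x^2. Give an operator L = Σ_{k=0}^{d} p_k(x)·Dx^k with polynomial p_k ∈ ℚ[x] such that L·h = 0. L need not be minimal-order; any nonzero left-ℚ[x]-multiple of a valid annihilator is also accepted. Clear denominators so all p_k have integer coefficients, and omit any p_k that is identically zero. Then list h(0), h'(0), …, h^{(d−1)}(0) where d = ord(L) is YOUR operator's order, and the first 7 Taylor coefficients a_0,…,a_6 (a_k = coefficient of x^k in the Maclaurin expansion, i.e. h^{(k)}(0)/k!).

L = (7 + 12·x + 6·x^2) + (-1 - x)·Dx  (order 1).
h: a_k = -12, -84, -324, -900, -1998, -18738/5, -30726/5, …
ICs: h(0) = -12.

f: a_k = -2, -6, -9, -9, -27/4, -81/20, -81/40, …
f∘r: x↦r, Dx↦Dx/r' in L_f ⇒ L₀.
h₀' ⇒ L via d/dx closure of L₀.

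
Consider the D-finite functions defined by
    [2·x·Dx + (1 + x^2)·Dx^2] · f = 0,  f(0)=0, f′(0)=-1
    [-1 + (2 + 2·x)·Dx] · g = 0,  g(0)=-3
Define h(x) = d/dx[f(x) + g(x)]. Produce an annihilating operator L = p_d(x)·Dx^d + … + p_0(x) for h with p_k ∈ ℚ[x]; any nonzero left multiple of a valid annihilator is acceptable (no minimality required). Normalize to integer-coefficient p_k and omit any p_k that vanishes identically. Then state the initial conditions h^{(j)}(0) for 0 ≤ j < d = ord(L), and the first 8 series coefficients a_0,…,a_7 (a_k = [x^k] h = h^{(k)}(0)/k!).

f: a_k = 0, -1, 0, 1/3, 0, -1/5, 0, 1/7, …
g: a_k = -3, -3/2, 3/8, -3/16, 15/128, -21/256, 63/1024, -99/2048, …
h₀=f+g: left-lcm gives L₀, ord ≤ 3.
h₀' ⇒ L via d/dx closure of L₀.
L = (-4 - 10·x + 12·x^2 + 6·x^3) + (-11 - 16·x + 10·x^2 + 48·x^3 + 21·x^4)·Dx + (-2 + 6·x + 12·x^2 + 12·x^3 + 14·x^4 + 6·x^5)·Dx^2  (order 2).
h: a_k = -5/2, 3/4, 7/16, 15/32, -361/256, 189/512, 1355/2048, 1287/4096, …
ICs: h(0) = -5/2, h′(0) = 3/4.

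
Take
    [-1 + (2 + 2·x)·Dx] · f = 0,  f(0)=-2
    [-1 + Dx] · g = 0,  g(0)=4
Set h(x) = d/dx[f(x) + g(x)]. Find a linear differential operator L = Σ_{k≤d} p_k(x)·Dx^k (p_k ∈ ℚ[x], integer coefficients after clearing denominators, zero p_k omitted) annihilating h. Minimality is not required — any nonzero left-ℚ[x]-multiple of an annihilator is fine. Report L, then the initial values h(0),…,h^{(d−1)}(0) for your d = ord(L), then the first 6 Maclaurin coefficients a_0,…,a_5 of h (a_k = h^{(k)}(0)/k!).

L = (-5 - 2·x) + (-1 - 8·x - 4·x^2)·Dx + (6 + 10·x + 4·x^2)·Dx^2  (order 2).
h: a_k = 3, 9/2, 13/8, 47/48, -41/384, 1073/3840, …
ICs: h(0) = 3, h′(0) = 9/2.

f: a_k = -2, -1, 1/4, -1/8, 5/64, -7/128, …
g: a_k = 4, 4, 2, 2/3, 1/6, 1/30, …
h₀=f+g: left-lcm gives L₀, ord ≤ 2.
h=h₀': d/dx-closure on L₀ ⇒ L.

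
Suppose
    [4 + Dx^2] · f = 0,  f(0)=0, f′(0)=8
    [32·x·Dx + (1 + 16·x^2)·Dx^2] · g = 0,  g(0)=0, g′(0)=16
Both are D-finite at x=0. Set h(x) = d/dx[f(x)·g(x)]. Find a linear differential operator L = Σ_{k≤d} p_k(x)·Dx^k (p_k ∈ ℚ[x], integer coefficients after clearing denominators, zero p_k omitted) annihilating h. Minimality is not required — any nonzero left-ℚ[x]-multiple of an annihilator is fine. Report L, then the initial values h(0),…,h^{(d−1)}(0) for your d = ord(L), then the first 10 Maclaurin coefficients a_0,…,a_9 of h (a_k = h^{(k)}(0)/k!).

L = (62288 + 2213376·x^2 + 73428992·x^4 + 58982400·x^6 + 3145728·x^8 - 167772160·x^10 + 268435456·x^12) + (35072·x + 2871296·x^3 + 39976960·x^5 + 52428800·x^7 + 83886080·x^9 + 268435456·x^11)·Dx + (15912 + 579328·x^2 + 18954240·x^4 + 19529728·x^6 + 9961472·x^8 - 16777216·x^10 + 134217728·x^12)·Dx^2 + (8768·x + 717824·x^3 + 9994240·x^5 + 13107200·x^7 + 20971520·x^9 + 67108864·x^11)·Dx^3 + (85 + 6496·x^2 + 149248·x^4 + 1196032·x^6 + 2293760·x^8 + 6291456·x^10 + 16777216·x^12)·Dx^4  (order 4).
h: a_k = 0, 256, 0, -3072, 0, 126464/3, 0, -634880, 0, 27864713728/2835, …
ICs: h(0) = 0, h′(0) = 256, h′′(0) = 0, h′′′(0) = -18432.

f: a_k = 0, 8, 0, -16/3, 0, 16/15, 0, -32/315, 0, 16/2835, …
g: a_k = 0, 16, 0, -256/3, 0, 4096/5, 0, -65536/7, 0, 1048576/9, …
L₀ := L_f ⊗_s L_g (sym. prod.), ord ≤ 4.
Derive L from L₀ (diff closure).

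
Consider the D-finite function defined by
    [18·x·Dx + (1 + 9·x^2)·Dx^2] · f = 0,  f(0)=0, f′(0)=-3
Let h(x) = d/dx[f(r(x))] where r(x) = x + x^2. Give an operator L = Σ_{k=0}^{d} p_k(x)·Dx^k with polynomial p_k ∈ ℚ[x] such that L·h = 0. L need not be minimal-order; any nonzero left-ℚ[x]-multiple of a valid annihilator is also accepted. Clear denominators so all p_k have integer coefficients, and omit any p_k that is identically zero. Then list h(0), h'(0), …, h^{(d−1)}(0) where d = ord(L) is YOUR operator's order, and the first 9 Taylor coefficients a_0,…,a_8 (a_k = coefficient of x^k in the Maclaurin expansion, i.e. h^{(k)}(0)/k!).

L = (-2 + 18·x + 72·x^2 + 108·x^3 + 54·x^4) + (1 + 2·x + 9·x^2 + 36·x^3 + 45·x^4 + 18·x^5)·Dx  (order 1).
h: a_k = -3, -6, 27, 108, -108, -1404, -1215, 13608, 37179, …
ICs: h(0) = -3.

f: a_k = 0, -3, 0, 9, 0, -243/5, 0, 2187/7, 0, …
Change of var in L_f (x↦r) gives L₀.
h₀' ⇒ L via d/dx closure of L₀.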